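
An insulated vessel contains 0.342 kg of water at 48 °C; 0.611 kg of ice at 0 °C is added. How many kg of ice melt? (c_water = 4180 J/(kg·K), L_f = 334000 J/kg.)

m_melted ≈ 0.205 kg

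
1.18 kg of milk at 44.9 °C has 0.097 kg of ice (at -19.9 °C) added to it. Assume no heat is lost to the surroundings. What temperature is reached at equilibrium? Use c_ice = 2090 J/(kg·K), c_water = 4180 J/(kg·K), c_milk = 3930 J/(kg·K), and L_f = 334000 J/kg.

T_f ≈ 34.1 °C

Taking heat into each body as positive, Σ m c ΔT = 0:
ice -19.9→0 °C: 0.097×2090×19.9 = 4034.3; latent heat to melt: 0.097×334000 = 32398; meltwater 0→T: 0.097×4180×T = 405.46 T; milk cools: 1.18×3930×(T − 44.9) = 4637.4(T − 44.9)
5042.9 T = 208219 − 36432 = 171787
T ≈ 34.07 °C — above 0 °C, consistent with complete melting.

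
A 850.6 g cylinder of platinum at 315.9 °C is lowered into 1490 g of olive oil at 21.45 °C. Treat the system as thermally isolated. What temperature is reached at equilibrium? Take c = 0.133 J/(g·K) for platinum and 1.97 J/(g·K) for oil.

T_f ≈ 32.4 °C

With ΣQ=0 the equilibrium temperature is the m·c-weighted mean:
T_f = (113.13×315.9 + 2935.3×21.45) / (113.13 + 2935.3)
    = 98700 / 3048.4 ≈ 32.38 °C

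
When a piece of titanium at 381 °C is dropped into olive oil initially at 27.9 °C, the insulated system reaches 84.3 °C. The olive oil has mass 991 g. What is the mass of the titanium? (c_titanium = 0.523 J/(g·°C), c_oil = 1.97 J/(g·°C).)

Let T be the final temperature. ΣQ_i = 0:
m×0.523×(84.3 − 381) + 991×1.97×(84.3 − 27.9) = 0
-155.17 m = -110108
m = -110108/-155.17 ≈ 709.6 g

m ≈ 710 g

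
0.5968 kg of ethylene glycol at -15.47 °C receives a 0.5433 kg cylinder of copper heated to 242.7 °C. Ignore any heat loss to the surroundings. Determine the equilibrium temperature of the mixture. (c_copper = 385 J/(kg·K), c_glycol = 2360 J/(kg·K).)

Energy conservation, ΣQ = 0:
0.5433*385*(T − 242.7) + 0.5968*2360*(T − (-15.47)) = 0
(209.17 + 1408.4) T = 209.17*242.7 + 1408.4*(-15.47)
T = 28977/1617.6 ≈ 17.91 °C

T_f ≈ 17.9 °C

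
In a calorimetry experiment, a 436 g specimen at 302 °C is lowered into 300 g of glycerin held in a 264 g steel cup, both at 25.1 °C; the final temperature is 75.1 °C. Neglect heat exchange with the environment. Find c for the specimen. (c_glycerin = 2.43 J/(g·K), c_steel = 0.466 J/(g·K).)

c ≈ 0.431 J/(g·K)

Conservation of energy gives ΣQ = 0:
436·c·(75.1 − 302) + 300·2.43·(75.1 − 25.1) + 264·0.466·(75.1 − 25.1) = 0
-98928 c = -42601
c = -42601/-98928 ≈ 0.4306 J/(g·K)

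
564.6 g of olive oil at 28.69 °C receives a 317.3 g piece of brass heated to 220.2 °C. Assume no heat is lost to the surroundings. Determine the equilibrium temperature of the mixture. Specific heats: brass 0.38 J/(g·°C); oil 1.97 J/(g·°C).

T_f ≈ 47.4 °C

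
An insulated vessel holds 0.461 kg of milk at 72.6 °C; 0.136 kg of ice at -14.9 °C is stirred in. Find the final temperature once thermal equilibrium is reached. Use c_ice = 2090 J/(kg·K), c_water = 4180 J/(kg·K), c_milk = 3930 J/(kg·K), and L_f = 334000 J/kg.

T_f ≈ 34.4 °C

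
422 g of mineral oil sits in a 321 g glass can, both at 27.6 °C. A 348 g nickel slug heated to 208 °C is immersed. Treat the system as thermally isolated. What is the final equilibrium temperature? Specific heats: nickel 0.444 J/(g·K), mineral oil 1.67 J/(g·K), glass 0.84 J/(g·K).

T_f = Σ m_i c_i T_i / Σ m_i c_i:
T_f = (154.51*208 + 704.74*27.6 + 269.64*27.6) / (154.51 + 704.74 + 269.64)
    = 59031 / 1128.9 ≈ 52.29 °C

T_f ≈ 52.3 °C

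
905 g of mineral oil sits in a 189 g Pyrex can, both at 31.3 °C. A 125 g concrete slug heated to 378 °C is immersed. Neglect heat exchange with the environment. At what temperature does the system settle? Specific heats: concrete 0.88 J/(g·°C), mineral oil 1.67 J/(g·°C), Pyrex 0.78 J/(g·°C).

T_f ≈ 52.9 °C

T_f = Σ m_i c_i T_i / Σ m_i c_i:
T_f = (110·378 + 1511.3·31.3 + 147.42·31.3) / (110 + 1511.3 + 147.42)
    = 93500 / 1768.8 ≈ 52.86 °C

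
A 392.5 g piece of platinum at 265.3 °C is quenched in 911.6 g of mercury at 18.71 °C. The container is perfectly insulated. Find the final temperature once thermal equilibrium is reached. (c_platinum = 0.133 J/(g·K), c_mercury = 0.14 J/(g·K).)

Setting the total heat transfer to zero:
392.5*0.133*(T − 265.3) + 911.6*0.14*(T − 18.71) = 0
52.2(T − 265.3) + 127.62(T − 18.71) = 0
179.83 T = 16237
T = 16237 / 179.83 = 90.3 °C

T_f ≈ 90.3 °C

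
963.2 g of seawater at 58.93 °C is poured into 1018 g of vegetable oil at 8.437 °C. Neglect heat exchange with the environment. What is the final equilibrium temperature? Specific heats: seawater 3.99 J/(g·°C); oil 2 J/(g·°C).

T_f ≈ 41.4 °C

Heat gained plus heat lost sum to zero:
963.2*3.99*(T − 58.93) + 1018*2*(T − 8.437) = 0
3843.2(T − 58.93) + 2036(T − 8.437) = 0
(3843.2 + 2036) T = 3843.2*58.93 + 2036*8.437
T = 243656 / 5879.2 = 41.4 °C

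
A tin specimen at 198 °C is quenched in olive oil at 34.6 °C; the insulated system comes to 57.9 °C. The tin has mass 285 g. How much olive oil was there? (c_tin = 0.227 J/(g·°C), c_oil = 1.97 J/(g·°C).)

m ≈ 197 g

Conservation of energy gives ΣQ = 0:
285·0.227·(57.9 − 198) + m·1.97·(57.9 − 34.6) = 0
45.9 m = 9063.8
m = 9063.8/45.9 ≈ 197.5 g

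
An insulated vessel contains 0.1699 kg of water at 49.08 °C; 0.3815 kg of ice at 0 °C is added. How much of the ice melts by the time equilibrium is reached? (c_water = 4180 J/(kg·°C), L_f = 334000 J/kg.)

Heat available from the water dropping to 0 °C: 0.1699×4180×49.08 = 34856 J.
Melting all 0.3815 kg of ice would need 0.3815×334000 = 127421 J.
Since 34856 < 127421 J, not all the ice melts; equilibrium is at 0 °C.
m_melt = 34856 / L_f = 0.1044 kg.

m_melted ≈ 0.104 kg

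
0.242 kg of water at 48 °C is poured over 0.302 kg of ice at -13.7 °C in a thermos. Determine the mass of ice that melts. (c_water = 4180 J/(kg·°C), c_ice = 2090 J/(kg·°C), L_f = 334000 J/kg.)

Water can give up m c ΔT = 0.242·4180·48 = 48555 J before reaching 0 °C.
Warming the ice to 0 °C takes 0.302·2090·13.7 = 8647.2 J, leaving 39908 J for melting.
Melting all 0.302 kg of ice would need 0.302·334000 = 100868 J.
That's not enough to melt it all — equilibrium is at 0 °C with ice remaining.
Mass melted = 39908/334000 ≈ 0.1195 kg.

m_melted ≈ 0.119 kg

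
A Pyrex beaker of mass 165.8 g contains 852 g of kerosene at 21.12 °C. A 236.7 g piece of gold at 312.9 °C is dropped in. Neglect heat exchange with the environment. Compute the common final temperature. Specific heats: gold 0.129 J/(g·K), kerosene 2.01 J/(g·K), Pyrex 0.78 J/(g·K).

T_f ≈ 25.9 °C

Energy conservation, ΣQ = 0:
236.7×0.129×(T − 312.9) + 852×2.01×(T − 21.12) + 165.8×0.78×(T − 21.12) = 0
30.53(T − 312.9) + 1712.5(T − 21.12) + 129.32(T − 21.12) = 0
(30.53 + 1712.5 + 129.32) T = 30.53×312.9 + 1712.5×21.12 + 129.32×21.12
T = 48454/1872.4 ≈ 25.88 °C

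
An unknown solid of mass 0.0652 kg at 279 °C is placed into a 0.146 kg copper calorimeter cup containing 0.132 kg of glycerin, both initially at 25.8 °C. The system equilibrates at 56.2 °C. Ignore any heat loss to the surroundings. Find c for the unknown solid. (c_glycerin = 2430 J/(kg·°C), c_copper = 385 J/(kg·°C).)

c ≈ 789 J/(kg·°C)

Energy conservation, ΣQ = 0:
0.0652×c×(56.2 − 279) + 0.132×2430×(56.2 − 25.8) + 0.146×385×(56.2 − 25.8) = 0
-14.53 c = -11460
c = -11460/-14.53 ≈ 788.9 J/(kg·°C)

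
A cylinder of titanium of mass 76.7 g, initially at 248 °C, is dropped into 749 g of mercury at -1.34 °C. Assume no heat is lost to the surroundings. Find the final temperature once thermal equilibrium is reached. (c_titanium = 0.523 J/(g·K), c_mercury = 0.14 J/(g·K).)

T_f ≈ 67.7 °C

Let T be the final temperature. ΣQ_i = 0:
76.7×0.523×(T − 248) + 749×0.14×(T − (-1.34)) = 0
40.11(T − 248) + 104.86(T − (-1.34)) = 0
144.97 T = 9807.8
T = 9807.8/144.97 ≈ 67.65 °C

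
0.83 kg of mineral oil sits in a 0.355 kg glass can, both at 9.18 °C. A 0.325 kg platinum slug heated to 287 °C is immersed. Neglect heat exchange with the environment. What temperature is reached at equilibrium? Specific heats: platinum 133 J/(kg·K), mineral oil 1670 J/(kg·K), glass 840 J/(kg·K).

T_f ≈ 16.1 °C

Taking heat into each body as positive, Σ m c ΔT = 0:
0.325×133×(T − 287) + 0.83×1670×(T − 9.18) + 0.355×840×(T − 9.18) = 0
1727.5 T = 27867
T = 27867 / 1727.5 = 16.1 °C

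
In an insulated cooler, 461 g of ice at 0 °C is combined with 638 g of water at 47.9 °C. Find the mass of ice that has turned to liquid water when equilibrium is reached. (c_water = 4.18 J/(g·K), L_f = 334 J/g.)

m_melted ≈ 382 g

Water can give up m c ΔT = 638·4.18·47.9 = 127742 J before reaching 0 °C.
To melt every bit of ice: 461·334 = 153974 J.
That's not enough to melt it all — equilibrium is at 0 °C with ice remaining.
m_melt = 127742 / L_f = 382.5 g.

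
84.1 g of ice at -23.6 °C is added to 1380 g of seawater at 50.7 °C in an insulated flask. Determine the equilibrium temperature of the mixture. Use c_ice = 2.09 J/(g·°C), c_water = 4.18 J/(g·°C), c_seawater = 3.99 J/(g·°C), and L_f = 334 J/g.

Sum of m c ΔT and latent-heat terms is zero:
ice -23.6→0 °C: 84.1×2.09×23.6 = 4148.1
  fusion: m_ice L_f = 84.1×334 = 28089
  warm the meltwater: 351.54 T
  seawater cools: 1380×3.99×(T − 50.7) = 5506.2(T − 50.7)
5857.7 T = 279164 − 32238 = 246927
T ≈ 42.15 °C — above 0 °C, consistent with complete melting.

T_f ≈ 42.2 °C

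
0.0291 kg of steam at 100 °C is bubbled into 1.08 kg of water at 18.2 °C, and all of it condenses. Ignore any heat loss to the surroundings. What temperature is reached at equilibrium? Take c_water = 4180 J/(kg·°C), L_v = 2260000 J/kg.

T_f ≈ 34.5 °C

Net heat exchanged in the isolated system is zero:
steam→water at 100 °C releases m L_v = 0.0291·2260000 = 65766; condensate cools 100→T: 0.0291·4180·(T − 100) = 121.64(T − 100); water warms: 1.08·4180·(T − 18.2) = 4514.4(T − 18.2)
4636 T = 65766 + 12164 + 82162 = 160092
T ≈ 34.53 °C, under the boiling point, so the assumption holds.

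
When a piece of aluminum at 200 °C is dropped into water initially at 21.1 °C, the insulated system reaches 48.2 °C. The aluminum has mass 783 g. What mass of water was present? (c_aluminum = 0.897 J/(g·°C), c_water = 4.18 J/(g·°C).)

m ≈ 941 g

Heat lost by the aluminum = heat gained by the water:
783·0.897·(200 − 48.2) = m·4.18·(48.2 − 21.1)
113.28 m = 106617  ⇒  m ≈ 941.2 g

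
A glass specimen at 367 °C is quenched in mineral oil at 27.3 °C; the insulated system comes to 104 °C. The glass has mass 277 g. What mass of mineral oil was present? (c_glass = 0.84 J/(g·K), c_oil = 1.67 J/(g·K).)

m ≈ 478 g

Setting the total heat transfer to zero:
277·0.84·(104 − 367) + m·1.67·(104 − 27.3) = 0
128.09 m = 61195
m = 61195/128.09 ≈ 477.8 g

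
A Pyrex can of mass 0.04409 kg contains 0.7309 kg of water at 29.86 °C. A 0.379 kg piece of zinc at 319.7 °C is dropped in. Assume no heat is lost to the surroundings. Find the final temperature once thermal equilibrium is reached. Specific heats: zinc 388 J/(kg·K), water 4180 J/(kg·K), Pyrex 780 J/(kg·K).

T_f = Σ m_i c_i T_i / Σ m_i c_i:
T_f = (147.05·319.7 + 3055.2·29.86 + 34.39·29.86) / (147.05 + 3055.2 + 34.39)
    = 139267 / 3236.6 ≈ 43.03 °C

T_f ≈ 43.0 °C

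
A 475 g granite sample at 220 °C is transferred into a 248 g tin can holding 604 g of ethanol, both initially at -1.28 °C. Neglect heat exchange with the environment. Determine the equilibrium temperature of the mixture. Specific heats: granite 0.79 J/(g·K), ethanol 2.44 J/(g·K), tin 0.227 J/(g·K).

T_f ≈ 42.3 °C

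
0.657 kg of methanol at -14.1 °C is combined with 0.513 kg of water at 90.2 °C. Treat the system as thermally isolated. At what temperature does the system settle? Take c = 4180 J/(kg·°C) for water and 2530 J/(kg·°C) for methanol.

Net heat exchanged in the isolated system is zero:
0.513*4180*(T − 90.2) + 0.657*2530*(T − (-14.1)) = 0
2144.3(T − 90.2) + 1662.2(T − (-14.1)) = 0
3806.6 T = 169982
T ≈ 44.66 °C

T_f ≈ 44.7 °C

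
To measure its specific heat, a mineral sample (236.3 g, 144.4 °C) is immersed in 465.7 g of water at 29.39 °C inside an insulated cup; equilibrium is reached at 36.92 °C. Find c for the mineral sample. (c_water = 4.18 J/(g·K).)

c ≈ 0.577 J/(g·K)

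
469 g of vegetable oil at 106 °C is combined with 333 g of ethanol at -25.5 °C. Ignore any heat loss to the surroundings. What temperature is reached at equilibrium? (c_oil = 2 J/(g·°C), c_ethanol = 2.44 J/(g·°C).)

Set heat shed by the hot body equal to heat absorbed by the cold body:
469*2*(106 − T) = 333*2.44*(T − (-25.5))
938(106 − T) = 812.52(T − (-25.5))
1750.5 T = 78709  ⇒  T ≈ 44.96 °C

T_f ≈ 45.0 °C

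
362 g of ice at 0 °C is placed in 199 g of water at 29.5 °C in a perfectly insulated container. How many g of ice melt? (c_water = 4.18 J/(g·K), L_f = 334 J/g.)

Water can give up m c ΔT = 199·4.18·29.5 = 24539 J before reaching 0 °C.
Fully melting the ice requires m_ice L_f = 362·334 = 120908 J.
Since 24539 < 120908 J, not all the ice melts; equilibrium is at 0 °C.
Mass melted = 24539/334 ≈ 73.47 g.

m_melted ≈ 73.5 g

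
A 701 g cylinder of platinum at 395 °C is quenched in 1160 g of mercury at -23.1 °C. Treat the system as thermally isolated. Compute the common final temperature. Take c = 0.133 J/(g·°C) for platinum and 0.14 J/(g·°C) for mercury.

T_f = Σ m_i c_i T_i / Σ m_i c_i:
T_f = (93.23·395 + 162.4·(-23.1)) / (93.23 + 162.4)
    = 33076 / 255.63 ≈ 129.39 °C

T_f ≈ 129.4 °C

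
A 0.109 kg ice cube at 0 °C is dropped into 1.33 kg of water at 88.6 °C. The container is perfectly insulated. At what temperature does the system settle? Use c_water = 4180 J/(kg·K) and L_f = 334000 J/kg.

Heat gained plus heat lost sum to zero:
latent heat to melt: 0.109×334000 = 36406
  meltwater 0→T: 0.109×4180×T = 455.62 T
  water cools: 1.33×4180×(T − 88.6) = 5559.4(T − 88.6)
6015 T = 492563 − 36406 = 456157
T ≈ 75.84 °C. Since T > 0 °C, the all-ice-melts assumption holds.

T_f ≈ 75.8 °C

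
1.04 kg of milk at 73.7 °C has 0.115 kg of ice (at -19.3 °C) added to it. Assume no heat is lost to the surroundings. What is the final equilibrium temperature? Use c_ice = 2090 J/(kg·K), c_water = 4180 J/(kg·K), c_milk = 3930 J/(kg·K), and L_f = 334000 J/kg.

T_f ≈ 56.5 °C

Let T be the final temperature. ΣQ_i = 0:
warm ice to 0 °C: 0.115×2090×(0 − (-19.3)) = 4638.8
  fusion: m_ice L_f = 0.115×334000 = 38410
  meltwater 0→T: 0.115×4180×T = 480.7 T
  milk: 4087.2(T − 73.7)
4567.9 T = 301227 − 43049 = 258178
T ≈ 56.52 °C (positive, so assuming full melt was valid).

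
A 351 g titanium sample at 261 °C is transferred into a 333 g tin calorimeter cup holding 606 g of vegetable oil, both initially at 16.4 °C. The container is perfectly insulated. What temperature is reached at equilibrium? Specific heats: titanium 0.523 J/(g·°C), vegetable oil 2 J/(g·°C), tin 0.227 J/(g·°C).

T_f ≈ 46.9 °C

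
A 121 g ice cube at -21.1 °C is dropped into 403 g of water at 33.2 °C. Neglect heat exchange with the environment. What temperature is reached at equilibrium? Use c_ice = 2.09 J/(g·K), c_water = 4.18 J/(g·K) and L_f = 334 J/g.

T_f ≈ 4.6 °C

Taking heat into each body as positive, Σ m c ΔT = 0:
ice -21.1→0 °C: 121×2.09×21.1 = 5336; latent heat to melt: 121×334 = 40414; meltwater 0→T: 121×4.18×T = 505.78 T; water: 1684.5(T − 33.2)
2190.3 T = 55927 − 45750 = 10177
T ≈ 4.65 °C — above 0 °C, consistent with complete melting.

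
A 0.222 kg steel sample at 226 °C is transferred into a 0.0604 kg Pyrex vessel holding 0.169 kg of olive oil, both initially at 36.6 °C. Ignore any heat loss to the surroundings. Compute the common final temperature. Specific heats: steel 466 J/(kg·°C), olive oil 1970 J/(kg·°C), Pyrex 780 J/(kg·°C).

T_f ≈ 77.1 °C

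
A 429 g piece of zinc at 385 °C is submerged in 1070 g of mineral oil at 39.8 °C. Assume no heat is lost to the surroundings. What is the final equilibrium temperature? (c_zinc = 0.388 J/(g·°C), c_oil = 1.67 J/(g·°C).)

T_f ≈ 69.2 °C

Energy conservation, ΣQ = 0:
429*0.388*(T − 385) + 1070*1.67*(T − 39.8) = 0
166.45(T − 385) + 1786.9(T − 39.8) = 0
(166.45 + 1786.9) T = 166.45*385 + 1786.9*39.8
T = 135203 / 1953.4 = 69.2 °C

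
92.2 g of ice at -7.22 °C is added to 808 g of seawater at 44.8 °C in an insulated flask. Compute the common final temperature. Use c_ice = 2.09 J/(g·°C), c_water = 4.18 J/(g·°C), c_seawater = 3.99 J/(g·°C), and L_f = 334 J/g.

T_f ≈ 31.1 °C

Energy balance with sensible and latent terms:
warm ice to 0 °C: 92.2×2.09×(0 − (-7.22)) = 1391.3; melt ice: 92.2×334 = 30795; warm the meltwater: 385.4 T; seawater: 3223.9(T − 44.8)
3609.3 T = 144432 − 32186 = 112246
T ≈ 31.10 °C. Since T > 0 °C, the all-ice-melts assumption holds.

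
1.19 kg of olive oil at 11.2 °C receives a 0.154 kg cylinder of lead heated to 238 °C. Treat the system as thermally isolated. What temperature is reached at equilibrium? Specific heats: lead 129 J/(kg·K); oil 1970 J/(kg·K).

T_f ≈ 13.1 °C

Heat gained plus heat lost sum to zero:
0.154·129·(T − 238) + 1.19·1970·(T − 11.2) = 0
19.87(T − 238) + 2344.3(T − 11.2) = 0
(19.87 + 2344.3) T = 19.87·238 + 2344.3·11.2
T = 30984 / 2364.2 = 13.1 °C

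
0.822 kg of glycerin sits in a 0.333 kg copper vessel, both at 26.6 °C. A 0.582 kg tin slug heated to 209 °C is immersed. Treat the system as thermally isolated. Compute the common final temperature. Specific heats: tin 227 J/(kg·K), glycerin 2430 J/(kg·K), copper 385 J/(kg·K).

T_f ≈ 37.3 °C

Setting the total heat transfer to zero:
0.582*227*(T − 209) + 0.822*2430*(T − 26.6) + 0.333*385*(T − 26.6) = 0
132.11(T − 209) + 1997.5(T − 26.6) + 128.21(T − 26.6) = 0
2257.8 T = 84155
T = 84155 / 2257.8 = 37.3 °C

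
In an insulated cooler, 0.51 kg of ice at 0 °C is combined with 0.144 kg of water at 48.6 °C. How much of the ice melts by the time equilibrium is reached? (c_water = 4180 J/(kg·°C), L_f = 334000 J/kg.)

Cooling the water to 0 °C releases 0.144×4180×48.6 = 29253 J.
To melt every bit of ice: 0.51×334000 = 170340 J.
Since 29253 < 170340 J, not all the ice melts; equilibrium is at 0 °C.
Mass melted = 29253/334000 ≈ 0.08758 kg.

m_melted ≈ 0.0876 kg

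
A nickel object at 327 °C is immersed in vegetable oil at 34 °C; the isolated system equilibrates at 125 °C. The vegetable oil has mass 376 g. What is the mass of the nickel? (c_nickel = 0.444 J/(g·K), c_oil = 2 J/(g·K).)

|Q_nickel| = |Q_oil|:
m×0.444×(327 − 125) = 376×2×(125 − 34)
89.69 m = 68432  ⇒  m ≈ 763 g

m ≈ 763 g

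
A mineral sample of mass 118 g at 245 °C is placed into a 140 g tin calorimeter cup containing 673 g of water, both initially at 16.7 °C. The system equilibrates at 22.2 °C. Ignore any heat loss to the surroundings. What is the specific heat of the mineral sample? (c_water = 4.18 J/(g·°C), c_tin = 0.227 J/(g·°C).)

c ≈ 0.595 J/(g·°C)

Net heat exchanged in the isolated system is zero:
118×c×(22.2 − 245) + 673×4.18×(22.2 − 16.7) + 140×0.227×(22.2 − 16.7) = 0
-26290 c = -15647
c = -15647/-26290 ≈ 0.5952 J/(g·°C)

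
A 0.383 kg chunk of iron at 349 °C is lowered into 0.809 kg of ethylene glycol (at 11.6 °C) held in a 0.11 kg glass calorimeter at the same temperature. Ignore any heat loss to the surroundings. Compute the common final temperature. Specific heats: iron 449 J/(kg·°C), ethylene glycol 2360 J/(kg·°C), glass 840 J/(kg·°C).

T_f ≈ 38.3 °C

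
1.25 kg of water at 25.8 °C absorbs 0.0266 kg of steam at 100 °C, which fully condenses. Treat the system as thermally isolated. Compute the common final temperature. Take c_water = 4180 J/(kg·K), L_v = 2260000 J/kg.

T_f ≈ 38.6 °C

Net heat exchanged in the isolated system is zero:
condense steam: −0.0266·2260000 = −60116; condensate cools 100→T: 0.0266·4180·(T − 100) = 111.19(T − 100); original water: 5225(T − 25.8)
5336.2 T = 60116 + 11119 + 134805 = 206040
T ≈ 38.61 °C — below 100 °C, confirming all the steam condensed.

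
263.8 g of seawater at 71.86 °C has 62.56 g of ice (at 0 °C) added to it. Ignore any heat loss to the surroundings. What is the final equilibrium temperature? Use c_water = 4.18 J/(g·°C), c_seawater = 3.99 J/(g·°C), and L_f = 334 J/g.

Energy conservation, ΣQ = 0:
latent heat to melt: 62.56×334 = 20895; meltwater 0→T: 62.56×4.18×T = 261.5 T; seawater cools: 263.8×3.99×(T − 71.86) = 1052.6(T − 71.86)
1314.1 T = 75637 − 20895 = 54742
T ≈ 41.66 °C (positive, so assuming full melt was valid).

T_f ≈ 41.7 °C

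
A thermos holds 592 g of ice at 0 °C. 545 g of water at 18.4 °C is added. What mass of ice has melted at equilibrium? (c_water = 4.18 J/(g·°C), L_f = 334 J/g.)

m_melted ≈ 126 g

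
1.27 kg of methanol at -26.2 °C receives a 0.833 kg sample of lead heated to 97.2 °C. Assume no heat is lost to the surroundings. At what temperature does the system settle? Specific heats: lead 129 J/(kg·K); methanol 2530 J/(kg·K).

Let T be the final temperature. ΣQ_i = 0:
0.833×129×(T − 97.2) + 1.27×2530×(T − (-26.2)) = 0
107.46(T − 97.2) + 3213.1(T − (-26.2)) = 0
3320.6 T = -73738
T = -73738/3320.6 ≈ -22.21 °C

T_f ≈ -22.2 °C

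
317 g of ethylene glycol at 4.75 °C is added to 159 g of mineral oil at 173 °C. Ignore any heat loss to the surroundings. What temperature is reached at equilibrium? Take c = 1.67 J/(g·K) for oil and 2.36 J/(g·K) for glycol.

T_f ≈ 48.8 °C

Setting the total heat transfer to zero:
159*1.67*(T − 173) + 317*2.36*(T − 4.75) = 0
265.53(T − 173) + 748.12(T − 4.75) = 0
1013.6 T = 49490
T = 49490/1013.6 ≈ 48.82 °C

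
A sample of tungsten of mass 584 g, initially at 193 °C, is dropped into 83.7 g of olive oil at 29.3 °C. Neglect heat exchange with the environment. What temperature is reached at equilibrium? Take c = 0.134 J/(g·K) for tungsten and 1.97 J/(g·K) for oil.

T_f ≈ 82.0 °C

With ΣQ=0 the equilibrium temperature is the m·c-weighted mean:
T_f = (78.26×193 + 164.89×29.3) / (78.26 + 164.89)
    = 19935 / 243.15 ≈ 81.99 °C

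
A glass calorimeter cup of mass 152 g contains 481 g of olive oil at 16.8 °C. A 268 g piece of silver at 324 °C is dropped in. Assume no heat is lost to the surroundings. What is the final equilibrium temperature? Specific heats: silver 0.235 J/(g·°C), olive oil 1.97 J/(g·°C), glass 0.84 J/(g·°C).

Net heat exchanged in the isolated system is zero:
268×0.235×(T − 324) + 481×1.97×(T − 16.8) + 152×0.84×(T − 16.8) = 0
62.98(T − 324) + 947.57(T − 16.8) + 127.68(T − 16.8) = 0
1138.2 T = 38470
T = 38470 / 1138.2 = 33.8 °C

T_f ≈ 33.8 °C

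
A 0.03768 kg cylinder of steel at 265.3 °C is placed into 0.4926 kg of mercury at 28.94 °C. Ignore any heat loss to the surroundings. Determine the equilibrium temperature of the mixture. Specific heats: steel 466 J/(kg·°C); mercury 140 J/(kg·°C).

T_f ≈ 76.9 °C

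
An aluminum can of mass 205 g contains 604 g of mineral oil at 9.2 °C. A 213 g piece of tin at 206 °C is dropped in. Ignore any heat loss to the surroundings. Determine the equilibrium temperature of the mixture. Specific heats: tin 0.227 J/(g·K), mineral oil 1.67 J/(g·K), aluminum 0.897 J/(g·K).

Heat gained plus heat lost sum to zero:
213×0.227×(T − 206) + 604×1.67×(T − 9.2) + 205×0.897×(T − 9.2) = 0
(48.35 + 1008.7 + 183.88) T = 48.35×206 + 1008.7×9.2 + 183.88×9.2
T = 20932 / 1240.9 = 16.9 °C

T_f ≈ 16.9 °C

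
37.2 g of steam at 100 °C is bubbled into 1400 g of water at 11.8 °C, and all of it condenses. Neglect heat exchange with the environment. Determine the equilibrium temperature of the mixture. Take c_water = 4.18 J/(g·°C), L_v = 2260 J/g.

Conservation of energy gives ΣQ = 0:
steam→water at 100 °C releases m L_v = 37.2×2260 = 84072
  condensed water 100 °C→T: 155.5(T − 100)
  original water: 5852(T − 11.8)
6007.5 T = 84072 + 15550 + 69054 = 168675
T ≈ 28.08 °C, under the boiling point, so the assumption holds.

T_f ≈ 28.1 °C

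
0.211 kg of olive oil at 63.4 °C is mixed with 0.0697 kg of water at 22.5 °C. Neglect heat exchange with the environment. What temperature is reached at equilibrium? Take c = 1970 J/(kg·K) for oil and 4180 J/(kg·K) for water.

T_f ≈ 46.5 °C

T_f is the heat-capacity-weighted average of the initial temperatures:
T_f = (415.67×63.4 + 291.35×22.5) / (415.67 + 291.35)
    = 32909 / 707.02 ≈ 46.55 °C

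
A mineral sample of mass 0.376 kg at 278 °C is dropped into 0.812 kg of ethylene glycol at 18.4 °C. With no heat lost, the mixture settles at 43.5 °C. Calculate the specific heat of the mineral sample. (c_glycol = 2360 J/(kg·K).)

m_s c (T_s − T_f) = m_glycol c_glycol (T_f − T_0):
0.376·c·(278 − 43.5) = 0.812·2360·(43.5 − 18.4)
88.17 c = 48100  ⇒  c ≈ 545.5 J/(kg·K)

c ≈ 546 J/(kg·K)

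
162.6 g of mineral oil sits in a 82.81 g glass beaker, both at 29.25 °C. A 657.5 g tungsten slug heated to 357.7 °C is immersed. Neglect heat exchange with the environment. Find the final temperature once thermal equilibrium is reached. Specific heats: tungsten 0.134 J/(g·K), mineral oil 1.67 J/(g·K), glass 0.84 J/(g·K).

T_f ≈ 96.7 °C

Net heat exchanged in the isolated system is zero:
657.5*0.134*(T − 357.7) + 162.6*1.67*(T − 29.25) + 82.81*0.84*(T − 29.25) = 0
429.21 T = 41492
T = 41492/429.21 ≈ 96.67 °C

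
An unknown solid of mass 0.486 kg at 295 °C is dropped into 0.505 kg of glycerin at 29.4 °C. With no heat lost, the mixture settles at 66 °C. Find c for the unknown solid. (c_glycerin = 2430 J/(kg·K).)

c ≈ 404 J/(kg·K)

Heat gained plus heat lost sum to zero:
0.486·c·(66 − 295) + 0.505·2430·(66 − 29.4) = 0
-111.29 c = -44914
c = -44914/-111.29 ≈ 403.6 J/(kg·K)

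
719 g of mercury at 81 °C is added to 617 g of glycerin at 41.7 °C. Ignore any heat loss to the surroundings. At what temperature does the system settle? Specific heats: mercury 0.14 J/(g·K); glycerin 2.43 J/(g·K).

T_f ≈ 44.2 °C

Conservation of energy gives ΣQ = 0:
719×0.14×(T − 81) + 617×2.43×(T − 41.7) = 0
100.66(T − 81) + 1499.3(T − 41.7) = 0
1600 T = 70675
T = 70675/1600 ≈ 44.17 °C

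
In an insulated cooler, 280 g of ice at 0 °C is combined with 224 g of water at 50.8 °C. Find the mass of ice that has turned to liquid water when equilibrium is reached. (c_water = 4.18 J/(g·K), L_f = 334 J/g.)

m_melted ≈ 142 g

Heat available from the water dropping to 0 °C: 224×4.18×50.8 = 47565 J.
To melt every bit of ice: 280×334 = 93520 J.
47565 J < 93520 J, so only part of the ice melts and the system sits at 0 °C.
m_melted×334 = 47565  ⇒  m_melted ≈ 142.4 g.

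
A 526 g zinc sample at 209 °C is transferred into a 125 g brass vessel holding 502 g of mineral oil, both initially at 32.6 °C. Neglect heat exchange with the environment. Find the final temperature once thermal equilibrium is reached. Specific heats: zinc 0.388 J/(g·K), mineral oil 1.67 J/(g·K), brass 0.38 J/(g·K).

T_f ≈ 65.6 °C

Conservation of energy gives ΣQ = 0:
526×0.388×(T − 209) + 502×1.67×(T − 32.6) + 125×0.38×(T − 32.6) = 0
204.09(T − 209) + 838.34(T − 32.6) + 47.5(T − 32.6) = 0
(204.09 + 838.34 + 47.5) T = 204.09×209 + 838.34×32.6 + 47.5×32.6
T ≈ 65.63 °C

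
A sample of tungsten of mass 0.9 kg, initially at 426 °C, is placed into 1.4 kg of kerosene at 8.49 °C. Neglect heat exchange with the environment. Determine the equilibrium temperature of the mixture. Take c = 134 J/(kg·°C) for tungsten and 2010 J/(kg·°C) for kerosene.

T_f ≈ 25.6 °C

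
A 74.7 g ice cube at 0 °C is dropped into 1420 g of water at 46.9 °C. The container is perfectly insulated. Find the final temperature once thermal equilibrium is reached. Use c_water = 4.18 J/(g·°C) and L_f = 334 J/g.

Sum of m c ΔT and latent-heat terms is zero:
melt ice: 74.7×334 = 24950; meltwater 0→T: 74.7×4.18×T = 312.25 T; water: 5935.6(T − 46.9)
6247.8 T = 278380 − 24950 = 253430
T ≈ 40.56 °C (positive, so assuming full melt was valid).

T_f ≈ 40.6 °C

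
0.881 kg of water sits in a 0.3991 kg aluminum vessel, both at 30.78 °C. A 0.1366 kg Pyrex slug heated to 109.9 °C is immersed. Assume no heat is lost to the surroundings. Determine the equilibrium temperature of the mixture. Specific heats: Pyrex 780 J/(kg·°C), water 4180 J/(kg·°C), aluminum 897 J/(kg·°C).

T_f ≈ 32.8 °C

Let T be the final temperature. ΣQ_i = 0:
0.1366×780×(T − 109.9) + 0.881×4180×(T − 30.78) + 0.3991×897×(T − 30.78) = 0
106.55(T − 109.9) + 3682.6(T − 30.78) + 357.99(T − 30.78) = 0
(106.55 + 3682.6 + 357.99) T = 106.55×109.9 + 3682.6×30.78 + 357.99×30.78
T = 136078/4147.1 ≈ 32.81 °C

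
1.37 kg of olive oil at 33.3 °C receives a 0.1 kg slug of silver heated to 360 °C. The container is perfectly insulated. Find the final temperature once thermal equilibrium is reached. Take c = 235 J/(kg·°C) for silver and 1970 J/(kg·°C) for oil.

T_f ≈ 36.1 °C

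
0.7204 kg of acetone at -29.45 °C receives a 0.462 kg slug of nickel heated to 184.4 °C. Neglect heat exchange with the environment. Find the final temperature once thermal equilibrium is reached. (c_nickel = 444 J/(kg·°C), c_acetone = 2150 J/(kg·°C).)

With ΣQ=0 the equilibrium temperature is the m·c-weighted mean:
T_f = (205.13×184.4 + 1548.9×(-29.45)) / (205.13 + 1548.9)
    = -7788.3 / 1754 ≈ -4.44 °C

T_f ≈ -4.4 °C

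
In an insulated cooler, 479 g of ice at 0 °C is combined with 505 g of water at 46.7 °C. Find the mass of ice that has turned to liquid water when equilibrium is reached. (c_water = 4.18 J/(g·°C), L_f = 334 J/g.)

Water can give up m c ΔT = 505·4.18·46.7 = 98579 J before reaching 0 °C.
Fully melting the ice requires m_ice L_f = 479·334 = 159986 J.
Since 98579 < 159986 J, not all the ice melts; equilibrium is at 0 °C.
Mass melted = 98579/334 ≈ 295.1 g.

m_melted ≈ 295 g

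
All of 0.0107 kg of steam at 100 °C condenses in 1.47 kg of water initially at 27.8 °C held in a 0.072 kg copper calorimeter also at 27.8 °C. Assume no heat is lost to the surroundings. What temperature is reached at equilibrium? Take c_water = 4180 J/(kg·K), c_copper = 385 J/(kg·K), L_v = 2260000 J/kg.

T_f ≈ 32.2 °C

Heat gained plus heat lost sum to zero:
latent heat released on condensation: 0.0107×2260000 = 24182
  condensate cools 100→T: 0.0107×4180×(T − 100) = 44.73(T − 100)
  original water: 6144.6(T − 27.8)
  copper cup: 0.072×385×(T − 27.8) = 27.72(T − 27.8)
6217 T = 24182 + 4472.6 + 171590 = 200245
T ≈ 32.21 °C (< 100 °C, so full condensation is consistent).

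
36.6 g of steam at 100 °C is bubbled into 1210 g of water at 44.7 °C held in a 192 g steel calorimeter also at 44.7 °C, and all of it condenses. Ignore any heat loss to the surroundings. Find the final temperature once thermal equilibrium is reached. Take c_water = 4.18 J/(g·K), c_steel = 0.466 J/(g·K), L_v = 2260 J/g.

T_f ≈ 61.9 °C

Sum of m c ΔT and latent-heat terms is zero:
condense steam: −36.6×2260 = −82716; condensed water 100 °C→T: 152.99(T − 100); water warms: 1210×4.18×(T − 44.7) = 5057.8(T − 44.7); cup: 89.47(T − 44.7)
5300.3 T = 82716 + 15299 + 230083 = 328098
T ≈ 61.90 °C — below 100 °C, confirming all the steam condensed.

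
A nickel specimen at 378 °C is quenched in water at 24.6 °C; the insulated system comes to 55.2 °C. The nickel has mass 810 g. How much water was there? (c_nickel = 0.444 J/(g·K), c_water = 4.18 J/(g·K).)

m ≈ 908 g

Taking heat into each body as positive, Σ m c ΔT = 0:
810·0.444·(55.2 − 378) + m·4.18·(55.2 − 24.6) = 0
127.91 m = 116092
m = 116092/127.91 ≈ 907.6 g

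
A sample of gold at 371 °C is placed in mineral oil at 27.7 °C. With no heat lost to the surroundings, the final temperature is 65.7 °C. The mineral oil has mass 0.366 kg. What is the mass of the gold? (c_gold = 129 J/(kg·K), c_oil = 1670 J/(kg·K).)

m ≈ 0.59 kg

Heat gained plus heat lost sum to zero:
m·129·(65.7 − 371) + 0.366·1670·(65.7 − 27.7) = 0
-39384 m = -23226
m = -23226/-39384 ≈ 0.5897 kg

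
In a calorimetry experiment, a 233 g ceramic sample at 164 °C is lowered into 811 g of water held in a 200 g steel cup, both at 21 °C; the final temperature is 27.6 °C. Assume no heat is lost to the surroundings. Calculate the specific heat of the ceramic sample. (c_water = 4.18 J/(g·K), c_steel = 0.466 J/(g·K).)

c ≈ 0.723 J/(g·K)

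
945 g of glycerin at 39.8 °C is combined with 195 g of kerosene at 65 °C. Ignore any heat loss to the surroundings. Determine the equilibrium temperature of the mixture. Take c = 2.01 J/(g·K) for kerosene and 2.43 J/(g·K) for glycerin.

T_f ≈ 43.5 °C

Setting the total heat transfer to zero:
195·2.01·(T − 65) + 945·2.43·(T − 39.8) = 0
391.95(T − 65) + 2296.4(T − 39.8) = 0
(391.95 + 2296.4) T = 391.95·65 + 2296.4·39.8
T = 116871/2688.3 ≈ 43.47 °C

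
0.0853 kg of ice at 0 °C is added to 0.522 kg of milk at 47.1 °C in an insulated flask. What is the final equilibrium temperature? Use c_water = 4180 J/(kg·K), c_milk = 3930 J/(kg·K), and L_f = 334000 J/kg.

Energy conservation, ΣQ = 0:
latent heat to melt: 0.0853·334000 = 28490
  warm the meltwater: 356.55 T
  milk cools: 0.522·3930·(T − 47.1) = 2051.5(T − 47.1)
2408 T = 96624 − 28490 = 68134
T ≈ 28.29 °C (positive, so assuming full melt was valid).

T_f ≈ 28.3 °C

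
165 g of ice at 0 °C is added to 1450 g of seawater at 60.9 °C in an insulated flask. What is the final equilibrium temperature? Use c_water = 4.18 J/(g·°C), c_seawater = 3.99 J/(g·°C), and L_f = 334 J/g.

Taking heat into each body as positive, Σ m c ΔT = 0:
melt ice: 165·334 = 55110
  warm the meltwater: 689.7 T
  seawater cools: 1450·3.99·(T − 60.9) = 5785.5(T − 60.9)
6475.2 T = 352337 − 55110 = 297227
T ≈ 45.90 °C. Since T > 0 °C, the all-ice-melts assumption holds.

T_f ≈ 45.9 °C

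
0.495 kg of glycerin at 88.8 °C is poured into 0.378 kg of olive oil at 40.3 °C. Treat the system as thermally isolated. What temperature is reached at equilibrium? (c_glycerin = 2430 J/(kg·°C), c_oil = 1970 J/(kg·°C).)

Setting the total heat transfer to zero:
0.495*2430*(T − 88.8) + 0.378*1970*(T − 40.3) = 0
1947.5 T = 136823
T = 136823 / 1947.5 = 70.3 °C

T_f ≈ 70.3 °C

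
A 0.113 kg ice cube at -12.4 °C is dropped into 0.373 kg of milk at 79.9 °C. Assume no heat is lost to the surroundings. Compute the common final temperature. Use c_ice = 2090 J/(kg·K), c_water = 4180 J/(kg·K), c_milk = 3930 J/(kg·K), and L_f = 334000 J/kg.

T_f ≈ 39.4 °C

Sum of m c ΔT and latent-heat terms is zero:
warm ice to 0 °C: 0.113×2090×(0 − (-12.4)) = 2928.5
  fusion: m_ice L_f = 0.113×334000 = 37742
  meltwater 0→T: 0.113×4180×T = 472.34 T
  milk: 1465.9(T − 79.9)
1938.2 T = 117125 − 40671 = 76454
T ≈ 39.45 °C — above 0 °C, consistent with complete melting.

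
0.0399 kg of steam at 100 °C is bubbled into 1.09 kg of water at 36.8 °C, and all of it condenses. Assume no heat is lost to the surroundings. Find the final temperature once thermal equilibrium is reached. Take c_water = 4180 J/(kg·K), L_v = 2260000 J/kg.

T_f ≈ 58.1 °C

Let T be the final temperature. ΣQ_i = 0:
latent heat released on condensation: 0.0399·2260000 = 90174
  condensate cools 100→T: 0.0399·4180·(T − 100) = 166.78(T − 100)
  water warms: 1.09·4180·(T − 36.8) = 4556.2(T − 36.8)
4723 T = 90174 + 16678 + 167668 = 274520
T ≈ 58.12 °C — below 100 °C, confirming all the steam condensed.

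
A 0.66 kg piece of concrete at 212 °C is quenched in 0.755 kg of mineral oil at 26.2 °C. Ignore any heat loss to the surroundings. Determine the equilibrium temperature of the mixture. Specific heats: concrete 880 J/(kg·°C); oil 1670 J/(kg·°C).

Taking heat into each body as positive, Σ m c ΔT = 0:
0.66*880*(T − 212) + 0.755*1670*(T − 26.2) = 0
1841.7 T = 156164
T = 156164 / 1841.7 = 84.8 °C

T_f ≈ 84.8 °C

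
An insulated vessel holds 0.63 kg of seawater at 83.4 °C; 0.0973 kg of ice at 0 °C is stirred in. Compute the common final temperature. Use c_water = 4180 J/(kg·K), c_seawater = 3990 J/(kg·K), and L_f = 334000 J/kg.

T_f ≈ 60.7 °C

Sum of m c ΔT and latent-heat terms is zero:
fusion: m_ice L_f = 0.0973·334000 = 32498; warm the meltwater: 406.71 T; seawater cools: 0.63·3990·(T − 83.4) = 2513.7(T − 83.4)
2920.4 T = 209643 − 32498 = 177144
T ≈ 60.66 °C (positive, so assuming full melt was valid).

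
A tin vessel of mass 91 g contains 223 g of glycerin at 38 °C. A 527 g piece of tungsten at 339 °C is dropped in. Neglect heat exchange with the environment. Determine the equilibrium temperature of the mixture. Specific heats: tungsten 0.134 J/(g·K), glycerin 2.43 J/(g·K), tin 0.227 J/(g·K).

Let T be the final temperature. ΣQ_i = 0:
527×0.134×(T − 339) + 223×2.43×(T − 38) + 91×0.227×(T − 38) = 0
70.62(T − 339) + 541.89(T − 38) + 20.66(T − 38) = 0
(70.62 + 541.89 + 20.66) T = 70.62×339 + 541.89×38 + 20.66×38
T = 45316 / 633.16 = 71.6 °C

T_f ≈ 71.6 °C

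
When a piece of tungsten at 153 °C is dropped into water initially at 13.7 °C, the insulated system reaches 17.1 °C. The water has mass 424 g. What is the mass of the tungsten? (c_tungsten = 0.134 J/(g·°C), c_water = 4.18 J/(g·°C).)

Conservation of energy gives ΣQ = 0:
m·0.134·(17.1 − 153) + 424·4.18·(17.1 − 13.7) = 0
-18.21 m = -6025.9
m = -6025.9/-18.21 ≈ 330.9 g

m ≈ 331 g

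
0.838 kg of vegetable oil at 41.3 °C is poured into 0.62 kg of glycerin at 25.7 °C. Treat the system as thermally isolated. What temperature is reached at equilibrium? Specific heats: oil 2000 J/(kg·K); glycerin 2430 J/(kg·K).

T_f ≈ 33.9 °C

Heat gained plus heat lost sum to zero:
0.838×2000×(T − 41.3) + 0.62×2430×(T − 25.7) = 0
1676(T − 41.3) + 1506.6(T − 25.7) = 0
(1676 + 1506.6) T = 1676×41.3 + 1506.6×25.7
T = 107938 / 3182.6 = 33.9 °C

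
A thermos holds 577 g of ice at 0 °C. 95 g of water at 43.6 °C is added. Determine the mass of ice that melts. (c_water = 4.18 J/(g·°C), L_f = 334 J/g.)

Heat available from the water dropping to 0 °C: 95×4.18×43.6 = 17314 J.
Fully melting the ice requires m_ice L_f = 577×334 = 192718 J.
17314 J < 192718 J, so only part of the ice melts and the system sits at 0 °C.
Mass melted = 17314/334 ≈ 51.84 g.

m_melted ≈ 51.8 g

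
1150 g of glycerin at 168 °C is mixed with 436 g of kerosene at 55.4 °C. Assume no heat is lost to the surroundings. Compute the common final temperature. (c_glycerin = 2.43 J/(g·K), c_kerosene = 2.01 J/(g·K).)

With ΣQ=0 the equilibrium temperature is the m·c-weighted mean:
T_f = (2794.5·168 + 876.36·55.4) / (2794.5 + 876.36)
    = 518026 / 3670.9 ≈ 141.12 °C

T_f ≈ 141.1 °C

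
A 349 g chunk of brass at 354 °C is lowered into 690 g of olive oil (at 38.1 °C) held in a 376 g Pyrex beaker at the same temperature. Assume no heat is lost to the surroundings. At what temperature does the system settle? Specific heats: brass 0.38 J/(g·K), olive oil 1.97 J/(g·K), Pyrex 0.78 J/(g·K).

Energy conservation, ΣQ = 0:
349×0.38×(T − 354) + 690×1.97×(T − 38.1) + 376×0.78×(T − 38.1) = 0
(132.62 + 1359.3 + 293.28) T = 132.62×354 + 1359.3×38.1 + 293.28×38.1
T = 109911/1785.2 ≈ 61.57 °C

T_f ≈ 61.6 °C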